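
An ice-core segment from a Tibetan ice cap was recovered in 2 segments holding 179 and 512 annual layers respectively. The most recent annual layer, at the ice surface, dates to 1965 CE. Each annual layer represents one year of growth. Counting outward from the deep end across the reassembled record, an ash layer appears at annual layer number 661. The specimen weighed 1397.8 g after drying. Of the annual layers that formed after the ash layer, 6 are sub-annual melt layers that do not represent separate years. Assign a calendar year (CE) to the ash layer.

1941 CE

Total annual layers = 179 + 512 = 691.
691 − 661 = 30 annual layers lie beyond the ash layer toward the ice surface.
Removing the 6 false annual layers leaves 30 − 6 = 24 true annual layers beyond the ash layer.
Counting back 24 years from 1965 CE places the ash layer in 1965 − 24 = 1941 CE.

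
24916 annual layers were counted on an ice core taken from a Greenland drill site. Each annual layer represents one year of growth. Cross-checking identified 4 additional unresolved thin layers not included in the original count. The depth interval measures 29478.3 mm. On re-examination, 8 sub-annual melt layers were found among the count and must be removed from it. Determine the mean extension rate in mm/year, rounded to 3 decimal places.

1.183 mm/year

After corrections the count is 24916 − 8 + 4 = 24912 annual layers.
29478.3 mm over 24912 years gives 29478.3 / 24912 ≈ 1.183 mm/year.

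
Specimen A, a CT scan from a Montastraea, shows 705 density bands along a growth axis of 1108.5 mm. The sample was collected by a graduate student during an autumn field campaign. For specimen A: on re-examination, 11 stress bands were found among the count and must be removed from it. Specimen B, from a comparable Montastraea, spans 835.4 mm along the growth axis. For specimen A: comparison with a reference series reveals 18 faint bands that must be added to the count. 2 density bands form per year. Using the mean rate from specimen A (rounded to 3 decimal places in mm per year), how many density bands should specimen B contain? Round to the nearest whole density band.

Specimen A: after corrections the count is 705 − 11 + 18 = 712 density bands.
Specimen A: 712 density bands at 2 per year is 712 / 2 = 356 years.
A: Mean rate = 1108.5 mm / 356 years ≈ 3.114 mm per year.
For B, 835.4 / 3.114 = 268.27 years; at 2 density bands per year that is 268.27 × 2 ≈ 537 density bands.

537 density bands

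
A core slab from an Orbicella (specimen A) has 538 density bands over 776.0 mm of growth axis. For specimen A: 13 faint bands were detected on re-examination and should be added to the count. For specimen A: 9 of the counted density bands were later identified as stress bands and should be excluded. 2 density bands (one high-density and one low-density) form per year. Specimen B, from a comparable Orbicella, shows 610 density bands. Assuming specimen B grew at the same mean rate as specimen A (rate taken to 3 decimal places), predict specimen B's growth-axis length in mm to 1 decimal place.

Specimen A: true density band count = 538 − 9 + 13 = 542.
Specimen A: 542 density bands at 2 per year is 542 / 2 = 271 years.
A: Mean rate = 776.0 mm / 271 years ≈ 2.863 mm/year.
Specimen B: with 2 density bands per year, 610 / 2 = 305 years. For B, 2.863 mm/year × 305 years = 873.2 mm.

873.2 mm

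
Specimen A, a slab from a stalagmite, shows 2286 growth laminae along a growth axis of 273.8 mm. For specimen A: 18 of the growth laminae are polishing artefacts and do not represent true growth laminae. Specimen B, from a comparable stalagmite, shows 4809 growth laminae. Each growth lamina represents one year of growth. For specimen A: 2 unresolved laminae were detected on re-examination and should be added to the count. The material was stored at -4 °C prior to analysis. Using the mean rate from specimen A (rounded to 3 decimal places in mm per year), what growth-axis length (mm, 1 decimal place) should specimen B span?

Specimen A: true growth lamina count = 2286 − 18 + 2 = 2270.
A: Extension rate ≈ 273.8 / 2270 = 0.121 mm/year.
For B, 0.121 mm/year × 4809 years = 581.9 mm.

581.9 mm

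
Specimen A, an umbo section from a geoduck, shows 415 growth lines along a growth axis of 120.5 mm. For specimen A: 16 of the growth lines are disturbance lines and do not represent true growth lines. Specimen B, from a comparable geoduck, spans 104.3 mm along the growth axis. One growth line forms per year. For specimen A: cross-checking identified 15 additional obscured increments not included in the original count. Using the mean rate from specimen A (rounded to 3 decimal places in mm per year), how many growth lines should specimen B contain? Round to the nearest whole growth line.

358 growth lines

Specimen A: adjusted count: 415 − 16 + 15 = 414 growth lines.
A: 120.5 mm over 414 years gives 120.5 / 414 ≈ 0.291 mm/yr.
For B, 104.3 / 0.291 = 358.42 years ≈ 358 growth lines.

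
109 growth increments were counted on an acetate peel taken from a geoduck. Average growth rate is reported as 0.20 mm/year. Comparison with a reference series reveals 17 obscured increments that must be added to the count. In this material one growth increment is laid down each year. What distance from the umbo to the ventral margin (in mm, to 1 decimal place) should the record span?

True growth increment count = 109 + 17 = 126.
Length ≈ 0.20 × 126 = 25.2 mm.

25.2 mm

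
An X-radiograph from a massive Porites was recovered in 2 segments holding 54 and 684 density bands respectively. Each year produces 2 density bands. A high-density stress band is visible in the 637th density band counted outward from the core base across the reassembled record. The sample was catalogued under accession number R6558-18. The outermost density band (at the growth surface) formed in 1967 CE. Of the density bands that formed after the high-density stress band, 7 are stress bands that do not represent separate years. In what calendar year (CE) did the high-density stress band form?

Total density bands = 54 + 684 = 738.
The high-density stress band sits at density band 637 from the core base, so 738 − 637 = 101 density bands formed after it.
101 − 7 false = 94 true density bands after the high-density stress band.
94 density bands at 2 per year is 94 / 2 = 47 years.
1967 − 47 = 1920 CE.

1920 CE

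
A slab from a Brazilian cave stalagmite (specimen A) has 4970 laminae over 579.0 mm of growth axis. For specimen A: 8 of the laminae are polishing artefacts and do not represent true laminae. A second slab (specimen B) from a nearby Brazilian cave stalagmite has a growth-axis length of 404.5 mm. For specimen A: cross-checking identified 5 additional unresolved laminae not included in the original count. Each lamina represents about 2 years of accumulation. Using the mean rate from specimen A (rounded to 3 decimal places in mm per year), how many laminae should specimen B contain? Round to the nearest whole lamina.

Specimen A: adjusted count: 4970 − 8 + 5 = 4967 laminae.
Specimen A: multiplying by 2 years per lamina: 4967 × 2 = 9934 years.
A: 579.0 mm over 9934 years gives 579.0 / 9934 ≈ 0.058 mm per year.
For B, 404.5 / 0.058 = 6974.14 years; at 2 years per lamina that is 6974.14 / 2 ≈ 3487 laminae.

3487 laminae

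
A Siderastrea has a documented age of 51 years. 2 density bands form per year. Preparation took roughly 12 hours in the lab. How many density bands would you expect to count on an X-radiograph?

102 density bands

With 2 density bands per year, 51 years would produce 51 × 2 = 102 density bands.
So 102 density bands should be present.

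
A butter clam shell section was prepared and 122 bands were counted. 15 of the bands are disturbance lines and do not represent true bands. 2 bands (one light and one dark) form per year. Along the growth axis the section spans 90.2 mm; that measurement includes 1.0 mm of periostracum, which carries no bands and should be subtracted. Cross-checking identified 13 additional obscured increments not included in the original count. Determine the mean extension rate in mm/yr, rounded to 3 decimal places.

1.487 mm/yr

Adjusted count: 122 − 15 + 13 = 120 bands.
With 2 bands per year, 120 / 2 = 60 years.
Removing the 1.0 mm offcut leaves 90.2 − 1.0 = 89.2 mm.
89.2 mm over 60 years gives 89.2 / 60 ≈ 1.487 mm/yr.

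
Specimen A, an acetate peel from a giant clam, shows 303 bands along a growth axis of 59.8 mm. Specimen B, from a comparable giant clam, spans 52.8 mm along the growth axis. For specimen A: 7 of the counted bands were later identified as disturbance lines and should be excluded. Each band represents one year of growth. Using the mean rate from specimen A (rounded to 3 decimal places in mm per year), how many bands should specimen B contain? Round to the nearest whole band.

Specimen A: correcting the raw count gives 303 − 7 = 296 true bands.
A: Extension rate ≈ 59.8 / 296 = 0.202 mm/year.
B spans 52.8 / 0.202 = 261.39 years ≈ 261 bands.

261 bands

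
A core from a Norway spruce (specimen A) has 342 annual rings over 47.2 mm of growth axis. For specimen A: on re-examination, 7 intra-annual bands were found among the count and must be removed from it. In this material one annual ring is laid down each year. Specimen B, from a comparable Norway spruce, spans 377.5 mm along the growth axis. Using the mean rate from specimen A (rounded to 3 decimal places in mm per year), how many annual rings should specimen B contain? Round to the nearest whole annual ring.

2677 annual rings

Specimen A: adjusted count: 342 − 7 = 335 annual rings.
A: Mean rate = 47.2 mm / 335 years ≈ 0.141 mm per year.
For B, 377.5 / 0.141 = 2677.30 years ≈ 2677 annual rings.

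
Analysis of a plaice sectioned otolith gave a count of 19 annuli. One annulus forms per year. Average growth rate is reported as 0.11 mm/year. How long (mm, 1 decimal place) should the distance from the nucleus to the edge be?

2.1 mm

19 years of growth are recorded.
19 years at 0.11 mm/year gives 0.11 × 19 = 2.1 mm.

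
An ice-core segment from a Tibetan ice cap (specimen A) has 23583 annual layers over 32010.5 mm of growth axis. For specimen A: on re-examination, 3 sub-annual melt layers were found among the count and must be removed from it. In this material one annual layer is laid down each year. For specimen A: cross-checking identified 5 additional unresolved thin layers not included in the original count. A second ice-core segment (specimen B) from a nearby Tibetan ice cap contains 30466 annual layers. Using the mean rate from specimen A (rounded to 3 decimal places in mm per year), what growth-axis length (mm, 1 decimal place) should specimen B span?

Specimen A: correcting the raw count gives 23583 − 3 + 5 = 23585 true annual layers.
A: Mean rate = 32010.5 mm / 23585 years ≈ 1.357 mm/year.
Length of B = 1.357 × 30466 = 41342.4 mm.

41342.4 mm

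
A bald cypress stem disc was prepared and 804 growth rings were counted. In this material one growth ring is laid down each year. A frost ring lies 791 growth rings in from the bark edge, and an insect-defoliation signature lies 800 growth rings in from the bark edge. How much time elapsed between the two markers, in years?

9 years

The two markers are separated by 800 − 791 = 9 growth rings.
One growth ring per year makes the interval 9 years.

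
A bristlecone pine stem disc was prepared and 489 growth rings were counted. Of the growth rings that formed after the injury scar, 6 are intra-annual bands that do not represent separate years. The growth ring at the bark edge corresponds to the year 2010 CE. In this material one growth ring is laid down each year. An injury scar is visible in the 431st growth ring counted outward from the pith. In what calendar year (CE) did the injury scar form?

489 − 431 = 58 growth rings lie beyond the injury scar toward the bark edge.
Excluding 6 false growth rings: 58 − 6 = 52.
The growth ring at the bark edge is 2010 CE, so the injury scar dates to 2010 − 52 = 1958 CE.

1958 CE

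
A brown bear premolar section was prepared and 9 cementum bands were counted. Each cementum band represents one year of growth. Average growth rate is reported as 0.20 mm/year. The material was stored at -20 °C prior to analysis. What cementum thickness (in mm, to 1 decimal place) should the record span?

9 years of growth are recorded.
Predicted length = 0.20 mm/year × 9 years = 1.8 mm.

1.8 mm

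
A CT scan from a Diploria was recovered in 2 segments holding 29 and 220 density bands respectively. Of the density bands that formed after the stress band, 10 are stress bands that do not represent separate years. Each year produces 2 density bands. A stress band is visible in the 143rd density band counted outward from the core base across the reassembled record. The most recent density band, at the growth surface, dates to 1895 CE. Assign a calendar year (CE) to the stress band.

1847 CE

Total density bands = 29 + 220 = 249.
Between density band 143 and the growth surface there are 249 − 143 = 106 density bands.
Excluding 10 false density bands: 106 − 10 = 96.
With 2 density bands per year, 96 / 2 = 48 years.
1895 − 48 = 1847 CE.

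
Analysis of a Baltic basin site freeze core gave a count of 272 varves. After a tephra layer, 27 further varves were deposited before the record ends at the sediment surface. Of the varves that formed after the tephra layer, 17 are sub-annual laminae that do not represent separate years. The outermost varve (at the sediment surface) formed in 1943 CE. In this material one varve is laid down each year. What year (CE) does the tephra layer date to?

1933 CE

27 varves formed after the tephra layer.
Removing the 17 false varves leaves 27 − 17 = 10 true varves beyond the tephra layer.
Counting back 10 years from 1943 CE places the tephra layer in 1943 − 10 = 1933 CE.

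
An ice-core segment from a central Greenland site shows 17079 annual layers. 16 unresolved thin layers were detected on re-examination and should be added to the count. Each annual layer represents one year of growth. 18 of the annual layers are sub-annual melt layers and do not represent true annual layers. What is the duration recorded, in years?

17077 years

Adjusted count: 17079 − 18 + 16 = 17077 annual layers.
One annual layer per year makes the duration 17077 years.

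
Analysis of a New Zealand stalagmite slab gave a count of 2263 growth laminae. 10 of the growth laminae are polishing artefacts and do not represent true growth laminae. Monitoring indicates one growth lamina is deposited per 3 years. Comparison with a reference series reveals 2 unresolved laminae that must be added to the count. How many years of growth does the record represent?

Correcting the raw count gives 2263 − 10 + 2 = 2255 true growth laminae.
Multiplying by 3 years per growth lamina: 2255 × 3 = 6765 years.

6765 years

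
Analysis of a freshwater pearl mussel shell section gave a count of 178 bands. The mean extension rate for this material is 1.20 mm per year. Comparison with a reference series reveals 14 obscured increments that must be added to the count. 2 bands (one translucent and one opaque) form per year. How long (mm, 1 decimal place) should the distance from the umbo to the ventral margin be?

115.2 mm

True band count = 178 + 14 = 192.
192 bands at 2 per year is 192 / 2 = 96 years.
Predicted length = 1.20 mm/year × 96 years = 115.2 mm.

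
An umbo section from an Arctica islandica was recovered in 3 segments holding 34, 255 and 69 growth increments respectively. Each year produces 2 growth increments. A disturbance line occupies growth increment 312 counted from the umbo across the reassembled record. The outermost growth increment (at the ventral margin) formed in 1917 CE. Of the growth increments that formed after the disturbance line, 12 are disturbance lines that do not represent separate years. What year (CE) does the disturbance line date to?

Total growth increments = 34 + 255 + 69 = 358.
358 − 312 = 46 growth increments lie beyond the disturbance line toward the ventral margin.
Excluding 12 false growth increments: 46 − 12 = 34.
With 2 growth increments per year, 34 / 2 = 17 years.
1917 − 17 = 1900 CE.

1900 CE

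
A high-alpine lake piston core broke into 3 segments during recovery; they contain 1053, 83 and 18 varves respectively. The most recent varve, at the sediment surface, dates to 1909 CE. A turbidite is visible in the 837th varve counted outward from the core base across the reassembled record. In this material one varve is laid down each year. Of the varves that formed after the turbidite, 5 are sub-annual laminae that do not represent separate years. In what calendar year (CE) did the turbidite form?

1597 CE

Total varves = 1053 + 83 + 18 = 1154.
The turbidite sits at varve 837 from the core base, so 1154 − 837 = 317 varves formed after it.
Excluding 5 false varves: 317 − 5 = 312.
1909 − 312 = 1597 CE.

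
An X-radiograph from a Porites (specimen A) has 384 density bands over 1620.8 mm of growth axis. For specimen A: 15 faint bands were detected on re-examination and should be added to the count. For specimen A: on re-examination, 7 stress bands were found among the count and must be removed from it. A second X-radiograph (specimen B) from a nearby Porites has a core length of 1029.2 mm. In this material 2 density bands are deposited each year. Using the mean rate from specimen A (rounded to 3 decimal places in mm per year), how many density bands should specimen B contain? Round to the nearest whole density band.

Specimen A: after corrections the count is 384 − 7 + 15 = 392 density bands.
Specimen A: with 2 density bands per year, 392 / 2 = 196 years.
A: Extension rate ≈ 1620.8 / 196 = 8.269 mm/year.
Specimen B: 1029.2 mm / 8.269 mm per year = 124.46 years; at 2 density bands per year that is 124.46 × 2 ≈ 249 density bands.

249 density bands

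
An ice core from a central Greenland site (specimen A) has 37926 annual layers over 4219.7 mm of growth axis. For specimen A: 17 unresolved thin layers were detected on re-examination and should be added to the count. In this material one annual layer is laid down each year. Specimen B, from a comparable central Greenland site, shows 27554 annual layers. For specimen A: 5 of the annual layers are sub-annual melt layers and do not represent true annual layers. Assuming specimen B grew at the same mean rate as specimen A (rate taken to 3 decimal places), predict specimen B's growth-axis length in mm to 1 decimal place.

3058.5 mm

Specimen A: correcting the raw count gives 37926 − 5 + 17 = 37938 true annual layers.
A: 4219.7 mm over 37938 years gives 4219.7 / 37938 ≈ 0.111 mm per year.
For B, 0.111 mm/year × 27554 years = 3058.5 mm.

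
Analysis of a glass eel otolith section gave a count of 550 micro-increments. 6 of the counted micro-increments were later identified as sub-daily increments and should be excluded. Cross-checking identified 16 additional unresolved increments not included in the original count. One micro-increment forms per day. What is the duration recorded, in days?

After corrections the count is 550 − 6 + 16 = 560 micro-increments.
One micro-increment per day makes the duration 560 days.

560 d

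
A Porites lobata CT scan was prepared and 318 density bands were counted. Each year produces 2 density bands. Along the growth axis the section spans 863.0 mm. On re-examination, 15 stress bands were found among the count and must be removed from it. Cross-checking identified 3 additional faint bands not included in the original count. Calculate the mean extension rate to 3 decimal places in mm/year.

Correcting the raw count gives 318 − 15 + 3 = 306 true density bands.
Dividing by 2 density bands per year: 306 / 2 = 153 years.
Extension rate ≈ 863.0 / 153 = 5.641 mm/year.

5.641 mm/year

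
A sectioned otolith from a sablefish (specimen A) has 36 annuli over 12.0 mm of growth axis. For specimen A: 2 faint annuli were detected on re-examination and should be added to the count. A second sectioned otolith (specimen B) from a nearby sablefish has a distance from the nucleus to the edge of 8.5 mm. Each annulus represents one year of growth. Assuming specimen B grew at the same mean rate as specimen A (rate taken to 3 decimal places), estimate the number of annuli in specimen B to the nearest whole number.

Specimen A: adjusted count: 36 + 2 = 38 annuli.
A: Extension rate ≈ 12.0 / 38 = 0.316 mm/yr.
B spans 8.5 / 0.316 = 26.90 years ≈ 27 annuli.

27 annuli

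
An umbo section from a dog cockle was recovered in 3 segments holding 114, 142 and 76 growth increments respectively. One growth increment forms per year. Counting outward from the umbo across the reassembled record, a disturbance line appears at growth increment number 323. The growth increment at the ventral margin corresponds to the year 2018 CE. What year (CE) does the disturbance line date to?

2009 CE

Total growth increments = 114 + 142 + 76 = 332.
Between growth increment 323 and the ventral margin there are 332 − 323 = 9 growth increments.
The growth increment at the ventral margin is 2018 CE, so the disturbance line dates to 2018 − 9 = 2009 CE.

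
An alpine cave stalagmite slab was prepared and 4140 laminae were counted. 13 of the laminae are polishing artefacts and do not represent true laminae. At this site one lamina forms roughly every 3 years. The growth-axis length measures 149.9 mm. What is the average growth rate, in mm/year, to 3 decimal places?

0.012 mm/year

True lamina count = 4140 − 13 = 4127.
At 3 years per lamina, 4127 × 3 = 12381 years.
Extension rate ≈ 149.9 / 12381 = 0.012 mm/year.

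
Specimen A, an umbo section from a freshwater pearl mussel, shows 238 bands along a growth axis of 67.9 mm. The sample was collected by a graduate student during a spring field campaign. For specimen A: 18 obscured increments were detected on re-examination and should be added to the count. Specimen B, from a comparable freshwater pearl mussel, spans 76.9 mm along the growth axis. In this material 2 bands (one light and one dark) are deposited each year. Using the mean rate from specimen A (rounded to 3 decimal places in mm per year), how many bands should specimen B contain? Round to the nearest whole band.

Specimen A: after corrections the count is 238 + 18 = 256 bands.
Specimen A: with 2 bands per year, 256 / 2 = 128 years.
A: Extension rate ≈ 67.9 / 128 = 0.530 mm/year.
Specimen B: 76.9 mm / 0.530 mm per year = 145.09 years; at 2 bands per year that is 145.09 × 2 ≈ 290 bands.

290 bands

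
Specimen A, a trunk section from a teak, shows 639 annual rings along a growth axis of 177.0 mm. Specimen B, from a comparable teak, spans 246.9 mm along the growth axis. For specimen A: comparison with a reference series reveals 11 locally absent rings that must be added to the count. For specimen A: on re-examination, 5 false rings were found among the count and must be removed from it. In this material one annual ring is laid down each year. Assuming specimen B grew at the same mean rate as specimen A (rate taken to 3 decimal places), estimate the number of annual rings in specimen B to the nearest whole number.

901 annual rings

Specimen A: adjusted count: 639 − 5 + 11 = 645 annual rings.
A: Mean rate = 177.0 mm / 645 years ≈ 0.274 mm/year.
For B, 246.9 / 0.274 = 901.09 years ≈ 901 annual rings.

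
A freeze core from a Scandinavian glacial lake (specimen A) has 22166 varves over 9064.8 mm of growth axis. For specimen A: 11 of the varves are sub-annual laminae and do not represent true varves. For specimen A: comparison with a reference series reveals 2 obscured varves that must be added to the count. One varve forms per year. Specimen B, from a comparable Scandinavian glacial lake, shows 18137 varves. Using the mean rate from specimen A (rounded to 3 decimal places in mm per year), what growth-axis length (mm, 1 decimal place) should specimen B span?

7418.0 mm

Specimen A: correcting the raw count gives 22166 − 11 + 2 = 22157 true varves.
A: Mean rate = 9064.8 mm / 22157 years ≈ 0.409 mm/yr.
B's length ≈ 0.409 × 18137 = 7418.0 mm.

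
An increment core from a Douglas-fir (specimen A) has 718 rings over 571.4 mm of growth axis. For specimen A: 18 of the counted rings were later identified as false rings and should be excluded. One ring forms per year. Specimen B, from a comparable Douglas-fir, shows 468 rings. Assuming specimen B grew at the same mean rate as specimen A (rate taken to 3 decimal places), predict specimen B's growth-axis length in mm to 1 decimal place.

Specimen A: correcting the raw count gives 718 − 18 = 700 true rings.
A: 571.4 mm over 700 years gives 571.4 / 700 ≈ 0.816 mm per year.
Length of B = 0.816 × 468 = 381.9 mm.

381.9 mm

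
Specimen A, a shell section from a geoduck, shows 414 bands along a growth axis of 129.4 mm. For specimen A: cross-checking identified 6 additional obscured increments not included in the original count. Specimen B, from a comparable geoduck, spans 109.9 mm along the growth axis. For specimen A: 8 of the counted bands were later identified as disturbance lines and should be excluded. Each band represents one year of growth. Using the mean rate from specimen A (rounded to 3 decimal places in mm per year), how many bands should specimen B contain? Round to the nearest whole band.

Specimen A: adjusted count: 414 − 8 + 6 = 412 bands.
A: 129.4 mm over 412 years gives 129.4 / 412 ≈ 0.314 mm/year.
For B, 109.9 / 0.314 = 350.00 years ≈ 350 bands.

350 bands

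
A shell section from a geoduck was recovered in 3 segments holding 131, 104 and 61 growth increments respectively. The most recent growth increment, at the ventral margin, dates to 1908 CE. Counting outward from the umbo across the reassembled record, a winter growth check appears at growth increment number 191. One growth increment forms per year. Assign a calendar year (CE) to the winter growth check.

1803 CE

Total growth increments = 131 + 104 + 61 = 296.
Between growth increment 191 and the ventral margin there are 296 − 191 = 105 growth increments.
1908 − 105 = 1803 CE.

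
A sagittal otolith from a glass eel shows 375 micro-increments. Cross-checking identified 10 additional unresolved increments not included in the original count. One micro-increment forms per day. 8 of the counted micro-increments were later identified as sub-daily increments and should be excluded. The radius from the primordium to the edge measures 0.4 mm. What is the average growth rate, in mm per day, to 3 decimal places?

0.001 mm per day

Adjusted count: 375 − 8 + 10 = 377 micro-increments.
Mean rate = 0.4 mm / 377 days ≈ 0.001 mm per day.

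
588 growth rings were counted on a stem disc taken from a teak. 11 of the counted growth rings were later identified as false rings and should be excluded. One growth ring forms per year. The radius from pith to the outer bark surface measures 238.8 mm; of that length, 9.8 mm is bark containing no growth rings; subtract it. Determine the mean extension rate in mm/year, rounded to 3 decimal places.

True growth ring count = 588 − 11 = 577.
Removing the 9.8 mm offcut leaves 238.8 − 9.8 = 229.0 mm.
Extension rate ≈ 229.0 / 577 = 0.397 mm/year.

0.397 mm/year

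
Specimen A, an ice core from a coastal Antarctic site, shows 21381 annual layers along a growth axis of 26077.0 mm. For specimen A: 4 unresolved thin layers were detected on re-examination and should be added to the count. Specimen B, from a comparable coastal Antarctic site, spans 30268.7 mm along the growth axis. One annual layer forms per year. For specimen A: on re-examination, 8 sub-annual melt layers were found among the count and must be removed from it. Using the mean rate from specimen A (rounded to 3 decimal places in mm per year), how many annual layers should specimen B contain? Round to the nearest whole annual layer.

Specimen A: correcting the raw count gives 21381 − 8 + 4 = 21377 true annual layers.
A: Extension rate ≈ 26077.0 / 21377 = 1.220 mm per year.
For B, 30268.7 / 1.220 = 24810.41 years ≈ 24810 annual layers.

24810 annual layers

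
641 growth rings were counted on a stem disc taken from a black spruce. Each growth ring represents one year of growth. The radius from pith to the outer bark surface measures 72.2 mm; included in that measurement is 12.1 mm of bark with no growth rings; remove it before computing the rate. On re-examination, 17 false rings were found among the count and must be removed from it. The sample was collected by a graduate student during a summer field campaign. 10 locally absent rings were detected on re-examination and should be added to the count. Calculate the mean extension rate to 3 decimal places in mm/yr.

0.095 mm/yr

Correcting the raw count gives 641 − 17 + 10 = 634 true growth rings.
Removing the 12.1 mm offcut leaves 72.2 − 12.1 = 60.1 mm.
60.1 mm over 634 years gives 60.1 / 634 ≈ 0.095 mm/yr.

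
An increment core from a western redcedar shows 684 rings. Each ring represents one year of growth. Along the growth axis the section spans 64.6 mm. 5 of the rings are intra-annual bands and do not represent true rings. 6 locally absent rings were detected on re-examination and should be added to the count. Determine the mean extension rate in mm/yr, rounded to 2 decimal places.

0.09 mm/yr

Correcting the raw count gives 684 − 5 + 6 = 685 true rings.
64.6 mm over 685 years gives 64.6 / 685 ≈ 0.09 mm/yr.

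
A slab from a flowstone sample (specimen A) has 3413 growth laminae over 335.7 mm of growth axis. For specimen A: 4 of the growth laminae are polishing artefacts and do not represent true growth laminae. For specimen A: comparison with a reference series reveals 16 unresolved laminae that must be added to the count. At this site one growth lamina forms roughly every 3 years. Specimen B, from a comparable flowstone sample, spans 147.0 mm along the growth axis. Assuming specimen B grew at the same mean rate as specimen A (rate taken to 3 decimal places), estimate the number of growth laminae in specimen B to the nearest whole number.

Specimen A: after corrections the count is 3413 − 4 + 16 = 3425 growth laminae.
Specimen A: at 3 years per growth lamina, 3425 × 3 = 10275 years.
A: Extension rate ≈ 335.7 / 10275 = 0.033 mm per year.
For B, 147.0 / 0.033 = 4454.55 years; at 3 years per growth lamina that is 4454.55 / 3 ≈ 1485 growth laminae.

1485 growth laminae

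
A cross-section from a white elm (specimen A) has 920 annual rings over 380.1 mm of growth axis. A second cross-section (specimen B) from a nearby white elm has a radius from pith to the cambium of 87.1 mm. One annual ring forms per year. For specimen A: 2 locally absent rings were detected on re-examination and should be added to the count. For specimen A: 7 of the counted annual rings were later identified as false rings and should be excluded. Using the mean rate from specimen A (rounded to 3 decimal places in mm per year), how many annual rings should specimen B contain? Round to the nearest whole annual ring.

210 annual rings

Specimen A: true annual ring count = 920 − 7 + 2 = 915.
A: Mean rate = 380.1 mm / 915 years ≈ 0.415 mm/yr.
Specimen B: 87.1 mm / 0.415 mm per year = 209.88 years ≈ 210 annual rings.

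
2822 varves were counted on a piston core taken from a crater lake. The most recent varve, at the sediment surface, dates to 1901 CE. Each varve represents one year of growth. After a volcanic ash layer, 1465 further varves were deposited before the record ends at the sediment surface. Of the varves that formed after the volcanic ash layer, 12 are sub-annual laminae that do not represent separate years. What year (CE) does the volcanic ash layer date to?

448 CE

1465 varves post-date the volcanic ash layer.
Removing the 12 false varves leaves 1465 − 12 = 1453 true varves beyond the volcanic ash layer.
The varve at the sediment surface is 1901 CE, so the volcanic ash layer dates to 1901 − 1453 = 448 CE.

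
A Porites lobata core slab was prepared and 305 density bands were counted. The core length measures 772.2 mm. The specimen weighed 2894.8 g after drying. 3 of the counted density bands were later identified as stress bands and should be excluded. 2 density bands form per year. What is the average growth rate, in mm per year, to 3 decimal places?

5.114 mm per year

True density band count = 305 − 3 = 302.
With 2 density bands per year, 302 / 2 = 151 years.
772.2 mm over 151 years gives 772.2 / 151 ≈ 5.114 mm per year.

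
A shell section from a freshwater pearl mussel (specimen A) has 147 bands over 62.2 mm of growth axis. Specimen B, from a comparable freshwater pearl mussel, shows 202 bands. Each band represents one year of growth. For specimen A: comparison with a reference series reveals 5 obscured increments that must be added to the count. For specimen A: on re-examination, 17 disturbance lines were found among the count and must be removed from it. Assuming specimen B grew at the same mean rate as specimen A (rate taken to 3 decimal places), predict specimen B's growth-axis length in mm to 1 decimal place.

93.1 mm

Specimen A: true band count = 147 − 17 + 5 = 135.
A: 62.2 mm over 135 years gives 62.2 / 135 ≈ 0.461 mm per year.
B's length ≈ 0.461 × 202 = 93.1 mm.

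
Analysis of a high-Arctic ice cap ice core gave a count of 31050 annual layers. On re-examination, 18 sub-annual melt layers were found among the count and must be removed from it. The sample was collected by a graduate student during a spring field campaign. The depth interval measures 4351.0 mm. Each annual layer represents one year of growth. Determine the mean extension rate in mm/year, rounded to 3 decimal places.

0.140 mm/year

Adjusted count: 31050 − 18 = 31032 annual layers.
Extension rate ≈ 4351.0 / 31032 = 0.140 mm/year.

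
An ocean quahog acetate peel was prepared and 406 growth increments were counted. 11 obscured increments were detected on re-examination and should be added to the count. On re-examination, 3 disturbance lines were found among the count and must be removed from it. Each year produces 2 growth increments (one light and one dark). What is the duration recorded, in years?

After corrections the count is 406 − 3 + 11 = 414 growth increments.
Dividing by 2 growth increments per year: 414 / 2 = 207 years.

207 years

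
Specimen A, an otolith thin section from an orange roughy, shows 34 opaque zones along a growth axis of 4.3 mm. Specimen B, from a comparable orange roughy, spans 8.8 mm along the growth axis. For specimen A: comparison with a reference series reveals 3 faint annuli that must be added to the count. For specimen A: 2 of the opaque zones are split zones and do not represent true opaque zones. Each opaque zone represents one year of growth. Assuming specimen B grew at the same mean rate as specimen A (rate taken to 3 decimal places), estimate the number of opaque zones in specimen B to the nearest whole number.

Specimen A: after corrections the count is 34 − 2 + 3 = 35 opaque zones.
A: Mean rate = 4.3 mm / 35 years ≈ 0.123 mm/year.
Specimen B: 8.8 mm / 0.123 mm per year = 71.54 years ≈ 72 opaque zones.

72 opaque zones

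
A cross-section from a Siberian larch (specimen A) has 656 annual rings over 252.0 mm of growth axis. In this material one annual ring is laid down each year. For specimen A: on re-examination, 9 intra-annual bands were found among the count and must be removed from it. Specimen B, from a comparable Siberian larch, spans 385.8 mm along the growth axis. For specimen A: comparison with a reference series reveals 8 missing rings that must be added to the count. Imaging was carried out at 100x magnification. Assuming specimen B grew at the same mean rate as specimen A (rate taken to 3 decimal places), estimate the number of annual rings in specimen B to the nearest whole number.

Specimen A: correcting the raw count gives 656 − 9 + 8 = 655 true annual rings.
A: Extension rate ≈ 252.0 / 655 = 0.385 mm/year.
B spans 385.8 / 0.385 = 1002.08 years ≈ 1002 annual rings.

1002 annual rings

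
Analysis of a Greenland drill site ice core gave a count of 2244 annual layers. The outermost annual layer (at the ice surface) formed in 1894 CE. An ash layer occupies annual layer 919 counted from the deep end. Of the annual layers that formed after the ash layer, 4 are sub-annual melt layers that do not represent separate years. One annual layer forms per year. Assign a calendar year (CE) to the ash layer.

573 CE

Between annual layer 919 and the ice surface there are 2244 − 919 = 1325 annual layers.
1325 − 4 false = 1321 true annual layers after the ash layer.
1894 − 1321 = 573 CE.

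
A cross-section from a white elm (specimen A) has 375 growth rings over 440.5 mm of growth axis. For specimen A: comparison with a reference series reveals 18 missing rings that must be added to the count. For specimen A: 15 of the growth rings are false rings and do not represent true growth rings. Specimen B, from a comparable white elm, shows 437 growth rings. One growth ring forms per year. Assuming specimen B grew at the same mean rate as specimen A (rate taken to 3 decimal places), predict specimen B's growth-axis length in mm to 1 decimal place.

Specimen A: adjusted count: 375 − 15 + 18 = 378 growth rings.
A: Extension rate ≈ 440.5 / 378 = 1.165 mm per year.
B's length ≈ 1.165 × 437 = 509.1 mm.

509.1 mm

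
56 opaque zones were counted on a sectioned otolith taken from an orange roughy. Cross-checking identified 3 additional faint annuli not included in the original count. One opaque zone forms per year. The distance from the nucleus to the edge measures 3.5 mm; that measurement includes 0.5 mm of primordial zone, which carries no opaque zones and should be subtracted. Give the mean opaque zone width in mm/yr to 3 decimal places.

0.051 mm/yr

True opaque zone count = 56 + 3 = 59.
Net length = 3.5 − 0.5 = 3.0 mm.
Extension rate ≈ 3.0 / 59 = 0.051 mm/yr.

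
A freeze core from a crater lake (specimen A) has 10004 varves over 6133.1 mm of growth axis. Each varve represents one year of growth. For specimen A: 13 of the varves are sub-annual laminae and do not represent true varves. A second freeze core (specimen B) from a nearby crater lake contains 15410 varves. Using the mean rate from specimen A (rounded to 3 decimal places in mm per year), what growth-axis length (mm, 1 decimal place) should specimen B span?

Specimen A: correcting the raw count gives 10004 − 13 = 9991 true varves.
A: 6133.1 mm over 9991 years gives 6133.1 / 9991 ≈ 0.614 mm per year.
For B, 0.614 mm/year × 15410 years = 9461.7 mm.

9461.7 mm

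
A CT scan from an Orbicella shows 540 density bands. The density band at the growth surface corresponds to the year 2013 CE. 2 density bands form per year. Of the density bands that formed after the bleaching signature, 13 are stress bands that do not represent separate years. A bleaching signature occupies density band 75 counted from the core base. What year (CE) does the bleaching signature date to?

1787 CE

540 − 75 = 465 density bands lie beyond the bleaching signature toward the growth surface.
Removing the 13 false density bands leaves 465 − 13 = 452 true density bands beyond the bleaching signature.
452 density bands at 2 per year is 452 / 2 = 226 years.
2013 − 226 = 1787 CE.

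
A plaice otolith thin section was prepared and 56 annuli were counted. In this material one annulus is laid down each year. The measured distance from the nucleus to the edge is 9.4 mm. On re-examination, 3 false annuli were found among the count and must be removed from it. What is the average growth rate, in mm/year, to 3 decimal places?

0.177 mm/year

Adjusted count: 56 − 3 = 53 annuli.
9.4 mm over 53 years gives 9.4 / 53 ≈ 0.177 mm/year.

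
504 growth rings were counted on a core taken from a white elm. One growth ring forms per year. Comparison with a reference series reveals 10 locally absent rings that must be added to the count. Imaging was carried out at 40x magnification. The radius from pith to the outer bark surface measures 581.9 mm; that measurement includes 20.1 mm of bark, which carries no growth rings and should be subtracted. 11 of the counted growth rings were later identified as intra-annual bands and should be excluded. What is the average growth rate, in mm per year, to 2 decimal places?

Adjusted count: 504 − 11 + 10 = 503 growth rings.
Net length = 581.9 − 20.1 = 561.8 mm.
Mean rate = 561.8 mm / 503 years ≈ 1.12 mm per year.

1.12 mm per year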